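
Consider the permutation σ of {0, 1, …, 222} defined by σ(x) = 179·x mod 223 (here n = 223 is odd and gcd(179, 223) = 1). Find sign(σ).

+1

Orbit of 69 under x↦179x: [69, 86, 7, 138, 172, 14, 53]… (length divides ord_223(179)).
Cycle type of π: 111×2 + 1; total 3 cycles.
With 3 cycles on 223 points, sign = (−1)^{223−3} = +1.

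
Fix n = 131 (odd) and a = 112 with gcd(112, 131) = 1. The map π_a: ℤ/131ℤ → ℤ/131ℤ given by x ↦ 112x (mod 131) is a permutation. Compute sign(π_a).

+1

Start at x=84: 84 → 107 → 63 → 113 → 80 → 52 → 60 → … (one orbit).
Cycle type of π: 13×10 + 1; total 11 cycles.
Σ(ℓ_i−1) = 131−11 = 120; sign = (−1)^120 = +1.
Zolotarev: (112|131) = +1, matching the cycle-count sign.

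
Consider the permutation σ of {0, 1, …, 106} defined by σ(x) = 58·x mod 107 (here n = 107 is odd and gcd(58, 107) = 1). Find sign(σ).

-1

Start at x=17: 17 → 23 → 50 → 11 → 103 → 89 → 26 → … (one orbit).
Cycle type of π: 106 + 1; total 2 cycles.
107 − 2 = 105 transpositions; sign(π) = (−1)^105 = -1.
Zolotarev: (58|107) = -1, matching the cycle-count sign.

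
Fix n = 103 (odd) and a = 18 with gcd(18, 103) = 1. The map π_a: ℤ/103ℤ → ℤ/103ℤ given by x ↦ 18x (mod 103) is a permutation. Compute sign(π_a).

+1

Start at x=15: 15 → 64 → 19 → 33 → 79 → 83 → 52 → … (one orbit).
Cycle lengths of π_18 on ℤ/103ℤ: [51, 51, 1]; 3 cycles in total.
n − c = 103 − 3 = 100; sign = (−1)^100 = +1.
The Jacobi symbol (18|103) = +1 (Zolotarev) agrees.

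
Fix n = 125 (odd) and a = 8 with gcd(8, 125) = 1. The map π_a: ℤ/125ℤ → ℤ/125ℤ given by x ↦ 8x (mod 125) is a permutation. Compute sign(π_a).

Trace 22: π^k(22) = [22, 51, 33, 14, 112, 21, 43] for k=0..6.
4 cycles of lengths [100, 20, 4, 1].
4 cycles on 125: each ℓ→(−1)^(ℓ−1), product (−1)^121 = -1.
Via Zolotarev, sign(π_{8}) = (8|125) = -1.

-1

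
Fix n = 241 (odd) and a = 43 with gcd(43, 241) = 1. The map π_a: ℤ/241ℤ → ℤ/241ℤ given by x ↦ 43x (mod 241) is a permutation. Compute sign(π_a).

Start at x=23: 23 → 25 → 111 → 194 → 148 → 98 → 117 → … (one orbit).
The orbit structure of x ↦ 43x mod 241: 4 orbits of sizes [80, 80, 80, 1].
241 − 4 = 237 transpositions; sign(π) = (−1)^237 = -1.
Zolotarev: (43|241) = -1, matching the cycle-count sign.

-1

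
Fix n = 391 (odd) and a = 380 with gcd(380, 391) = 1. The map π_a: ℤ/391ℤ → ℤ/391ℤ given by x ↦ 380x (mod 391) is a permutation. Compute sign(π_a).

-1

Orbit of 50 under x↦380x: [50, 232, 185, 311, 98, 95, 128]… (length divides ord_391(380)).
Cycle type of π: 176×2 + 16 + 11×2 + 1; total 6 cycles.
n − c = 391 − 6 = 385; sign = (−1)^385 = -1.
(380|391)_J = -1 (Zolotarev's lemma cross-check).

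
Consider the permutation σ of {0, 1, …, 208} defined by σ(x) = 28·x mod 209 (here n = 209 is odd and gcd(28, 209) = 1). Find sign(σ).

Orbit of 4 under x↦28x: [4, 112, 1, 28, 157, 7, 196]… (length divides ord_209(28)).
Cycle type of π: 90×2 + 10 + 9×2 + 1; total 6 cycles.
With 6 cycles on 209 points, sign = (−1)^{209−6} = -1.

-1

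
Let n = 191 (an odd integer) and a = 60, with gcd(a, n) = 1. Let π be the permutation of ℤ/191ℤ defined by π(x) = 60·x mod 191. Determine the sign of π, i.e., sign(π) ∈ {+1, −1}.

+1

Trace 144: π^k(144) = [144, 45, 26, 32, 10, 27, 92] for k=0..6.
Decompose π into cycles: lengths [95, 95, 1] (3 cycles, including the fixed point 0).
n − c = 191 − 3 = 188; sign = (−1)^188 = +1.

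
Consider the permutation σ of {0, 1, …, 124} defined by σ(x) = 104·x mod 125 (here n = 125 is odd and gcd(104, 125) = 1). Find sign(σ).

Trace 104: π^k(104) = [104, 66, 114, 106, 24, 121, 84] for k=0..6.
π_104 has 7 disjoint cycles with lengths [50, 50, 10, 10, 2, 2, 1] on {0,…,124}.
125 − 7 = 118 transpositions; sign(π) = (−1)^118 = +1.

+1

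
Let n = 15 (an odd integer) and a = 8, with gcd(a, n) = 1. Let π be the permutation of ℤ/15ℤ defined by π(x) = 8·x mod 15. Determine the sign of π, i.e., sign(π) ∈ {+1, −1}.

+1

Trace 8: π^k(8) = [8, 4, 2, 1] for k=0..3.
Cycle type of π: 4×3 + 2 + 1; total 5 cycles.
5 cycles on 15: each ℓ→(−1)^(ℓ−1), product (−1)^10 = +1.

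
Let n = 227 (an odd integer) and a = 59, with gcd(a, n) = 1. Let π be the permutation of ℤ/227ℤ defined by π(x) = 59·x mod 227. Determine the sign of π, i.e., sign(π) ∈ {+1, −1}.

+1

Start at x=186: 186 → 78 → 62 → 26 → 172 → 160 → 133 → … (one orbit).
π_59 has 3 disjoint cycles with lengths [113, 113, 1] on {0,…,226}.
With 3 cycles on 227 points, sign = (−1)^{227−3} = +1.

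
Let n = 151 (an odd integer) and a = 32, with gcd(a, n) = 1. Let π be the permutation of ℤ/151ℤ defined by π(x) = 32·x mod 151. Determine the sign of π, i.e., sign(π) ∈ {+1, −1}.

Trace 118: π^k(118) = [118, 1, 32] for k=0..2.
Cycle lengths of π_32 on ℤ/151ℤ: [3, 3, 3, 3, 3, 3, 3, 3, 3, 3, 3, 3, 3, 3, 3, 3, 3, 3, 3, 3, 3, 3, 3, 3, 3, 3, 3, 3, 3, 3, 3, 3, 3, 3, 3, 3, 3, 3, 3, 3, 3, 3, 3, 3, 3, 3, 3, 3, 3, 3, 1]; 51 cycles in total.
151 − 51 = 100 transpositions; sign(π) = (−1)^100 = +1.
Check: (32/151) = +1 by Zolotarev.

+1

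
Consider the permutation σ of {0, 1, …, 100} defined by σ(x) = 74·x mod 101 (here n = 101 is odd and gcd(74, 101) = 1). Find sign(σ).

Trace 49: π^k(49) = [49, 91, 68, 83, 82, 8, 87] for k=0..6.
Cycle lengths of π_74 on ℤ/101ℤ: [100, 1]; 2 cycles in total.
2 cycles on 101: each ℓ→(−1)^(ℓ−1), product (−1)^99 = -1.
(74|101)_J = -1 (Zolotarev's lemma cross-check).

-1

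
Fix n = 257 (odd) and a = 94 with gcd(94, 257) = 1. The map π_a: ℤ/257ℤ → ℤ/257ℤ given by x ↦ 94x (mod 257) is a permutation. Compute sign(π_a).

-1

Trace 20: π^k(20) = [20, 81, 161, 228, 101, 242, 132] for k=0..6.
Cycle lengths of π_94 on ℤ/257ℤ: [256, 1]; 2 cycles in total.
Σ(ℓ_i−1) = 257−2 = 255; sign = (−1)^255 = -1.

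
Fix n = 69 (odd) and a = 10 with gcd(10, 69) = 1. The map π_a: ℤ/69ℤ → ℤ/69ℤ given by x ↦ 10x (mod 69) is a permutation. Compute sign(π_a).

Trace 22: π^k(22) = [22, 13, 61, 58, 28, 4, 40] for k=0..6.
The orbit structure of x ↦ 10x mod 69: 6 orbits of sizes [22, 22, 22, 1, 1, 1].
With 6 cycles on 69 points, sign = (−1)^{69−6} = -1.
The Jacobi symbol (10|69) = -1 (Zolotarev) agrees.

-1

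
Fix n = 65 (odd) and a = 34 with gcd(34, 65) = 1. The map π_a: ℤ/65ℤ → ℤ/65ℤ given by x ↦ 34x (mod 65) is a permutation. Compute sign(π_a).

Orbit of 1 under x↦34x: [1, 34, 51, 44]… (length divides ord_65(34)).
Cycle type of π: 4×15 + 2×2 + 1; total 18 cycles.
With 18 cycles on 65 points, sign = (−1)^{65−18} = -1.
Check: (34/65) = -1 by Zolotarev.

-1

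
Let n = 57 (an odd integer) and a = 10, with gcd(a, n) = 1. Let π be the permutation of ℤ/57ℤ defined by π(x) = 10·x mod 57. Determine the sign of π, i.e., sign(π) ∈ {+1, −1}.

Start at x=52: 52 → 7 → 13 → 16 → 46 → 4 → 40 → … (one orbit).
Cycle lengths of π_10 on ℤ/57ℤ: [18, 18, 18, 1, 1, 1]; 6 cycles in total.
Σ(ℓ_i−1) = 57−6 = 51; sign = (−1)^51 = -1.

-1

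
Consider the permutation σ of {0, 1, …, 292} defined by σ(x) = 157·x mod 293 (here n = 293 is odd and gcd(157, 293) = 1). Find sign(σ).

Start at x=171: 171 → 184 → 174 → 69 → 285 → 209 → 290 → … (one orbit).
π_157 has 2 disjoint cycles with lengths [292, 1] on {0,…,292}.
293 − 2 = 291 transpositions; sign(π) = (−1)^291 = -1.
(157|293)_J = -1 (Zolotarev's lemma cross-check).

-1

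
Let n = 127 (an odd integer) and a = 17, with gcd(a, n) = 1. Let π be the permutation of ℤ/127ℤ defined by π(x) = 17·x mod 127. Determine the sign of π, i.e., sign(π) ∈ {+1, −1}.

+1

Orbit of 68 under x↦17x: [68, 13, 94, 74, 115, 50, 88]… (length divides ord_127(17)).
Cycle lengths of π_17 on ℤ/127ℤ: [63, 63, 1]; 3 cycles in total.
n − c = 127 − 3 = 124; sign = (−1)^124 = +1.
(17|127)_J = +1 (Zolotarev's lemma cross-check).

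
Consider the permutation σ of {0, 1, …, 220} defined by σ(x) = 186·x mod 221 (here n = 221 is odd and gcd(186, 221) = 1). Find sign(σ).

Orbit of 101 under x↦186x: [101, 1, 186, 120, 220, 35]… (length divides ord_221(186)).
43 cycles of lengths [6, 6, 6, 6, 6, 6, 6, 6, 6, 6, 6, 6, 6, 6, 6, 6, 6, 6, 6, 6, 6, 6, 6, 6, 6, 6, 6, 6, 6, 6, 6, 6, 6, 6, 2, 2, 2, 2, 2, 2, 2, 2, 1].
Σ(ℓ_i−1) = 221−43 = 178; sign = (−1)^178 = +1.
Via Zolotarev, sign(π_{186}) = (186|221) = +1.

+1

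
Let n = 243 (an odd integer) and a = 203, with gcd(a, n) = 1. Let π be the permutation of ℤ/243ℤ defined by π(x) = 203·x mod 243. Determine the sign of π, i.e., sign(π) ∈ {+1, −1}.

Orbit of 154 under x↦203x: [154, 158, 241, 80, 202, 182, 10]… (length divides ord_243(203)).
The orbit structure of x ↦ 203x mod 243: 6 orbits of sizes [162, 54, 18, 6, 2, 1].
n − c = 243 − 6 = 237; sign = (−1)^237 = -1.
Zolotarev: (203|243) = -1, matching the cycle-count sign.

-1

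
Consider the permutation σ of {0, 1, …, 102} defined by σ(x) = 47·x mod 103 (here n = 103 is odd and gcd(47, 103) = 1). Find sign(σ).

Orbit of 56 under x↦47x: [56, 57, 1, 47, 46, 102]… (length divides ord_103(47)).
Cycle lengths of π_47 on ℤ/103ℤ: [6, 6, 6, 6, 6, 6, 6, 6, 6, 6, 6, 6, 6, 6, 6, 6, 6, 1]; 18 cycles in total.
n − c = 103 − 18 = 85; sign = (−1)^85 = -1.
Via Zolotarev, sign(π_{47}) = (47|103) = -1.

-1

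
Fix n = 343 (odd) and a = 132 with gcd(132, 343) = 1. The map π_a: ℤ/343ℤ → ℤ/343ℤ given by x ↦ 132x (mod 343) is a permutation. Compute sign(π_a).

-1

Trace 120: π^k(120) = [120, 62, 295, 181, 225, 202, 253] for k=0..6.
Decompose π into cycles: lengths [98, 98, 98, 14, 14, 14, 2, 2, 2, 1] (10 cycles, including the fixed point 0).
n − c = 343 − 10 = 333; sign = (−1)^333 = -1.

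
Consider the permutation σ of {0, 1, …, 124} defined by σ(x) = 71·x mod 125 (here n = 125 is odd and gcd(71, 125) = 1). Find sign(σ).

Start at x=86: 86 → 106 → 26 → 96 → 66 → 61 → 81 → … (one orbit).
Cycle lengths of π_71 on ℤ/125ℤ: [25, 25, 25, 25, 5, 5, 5, 5, 1, 1, 1, 1, 1]; 13 cycles in total.
n − c = 125 − 13 = 112; sign = (−1)^112 = +1.
Check: (71/125) = +1 by Zolotarev.

+1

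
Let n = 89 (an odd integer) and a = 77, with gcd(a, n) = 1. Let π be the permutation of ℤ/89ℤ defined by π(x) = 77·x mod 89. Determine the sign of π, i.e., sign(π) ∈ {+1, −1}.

-1

Start at x=37: 37 → 1 → 77 → 55 → 52 → 88 → 12 → … (one orbit).
π_77 has 12 disjoint cycles with lengths [8, 8, 8, 8, 8, 8, 8, 8, 8, 8, 8, 1] on {0,…,88}.
n − c = 89 − 12 = 77; sign = (−1)^77 = -1.
Check: (77/89) = -1 by Zolotarev.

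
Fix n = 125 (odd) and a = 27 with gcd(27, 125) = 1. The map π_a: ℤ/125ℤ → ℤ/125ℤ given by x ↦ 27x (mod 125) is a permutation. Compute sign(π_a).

Start at x=39: 39 → 53 → 56 → 12 → 74 → 123 → 71 → … (one orbit).
π_27 has 4 disjoint cycles with lengths [100, 20, 4, 1] on {0,…,124}.
sign(π) = (−1)^{n − #cycles} = (−1)^{125−4} = (−1)^121 = -1.

-1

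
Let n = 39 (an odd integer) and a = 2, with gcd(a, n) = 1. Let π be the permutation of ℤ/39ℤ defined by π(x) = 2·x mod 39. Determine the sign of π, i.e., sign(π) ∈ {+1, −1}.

+1

Trace 1: π^k(1) = [1, 2, 4, 8, 16, 32, 25] for k=0..6.
π_2 has 5 disjoint cycles with lengths [12, 12, 12, 2, 1] on {0,…,38}.
sign(π) = (−1)^{n − #cycles} = (−1)^{39−5} = (−1)^34 = +1.
Check: (2/39) = +1 by Zolotarev.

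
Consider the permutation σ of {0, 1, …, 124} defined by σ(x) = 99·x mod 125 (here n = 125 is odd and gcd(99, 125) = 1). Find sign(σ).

Trace 49: π^k(49) = [49, 101, 124, 26, 74, 76, 24] for k=0..6.
π_99 has 23 disjoint cycles with lengths [10, 10, 10, 10, 10, 10, 10, 10, 10, 10, 2, 2, 2, 2, 2, 2, 2, 2, 2, 2, 2, 2, 1] on {0,…,124}.
23 cycles on 125: each ℓ→(−1)^(ℓ−1), product (−1)^102 = +1.

+1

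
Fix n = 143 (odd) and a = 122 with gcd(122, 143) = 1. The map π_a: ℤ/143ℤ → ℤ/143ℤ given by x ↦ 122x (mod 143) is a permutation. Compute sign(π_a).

-1

Trace 34: π^k(34) = [34, 1, 122, 12] for k=0..3.
π_122 has 44 disjoint cycles with lengths [4, 4, 4, 4, 4, 4, 4, 4, 4, 4, 4, 4, 4, 4, 4, 4, 4, 4, 4, 4, 4, 4, 4, 4, 4, 4, 4, 4, 4, 4, 4, 4, 4, 1, 1, 1, 1, 1, 1, 1, 1, 1, 1, 1] on {0,…,142}.
143 − 44 = 99 transpositions; sign(π) = (−1)^99 = -1.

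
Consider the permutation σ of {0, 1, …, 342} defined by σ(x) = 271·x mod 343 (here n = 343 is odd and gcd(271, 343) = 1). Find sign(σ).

Orbit of 22 under x↦271x: [22, 131, 172, 307, 191, 311, 246]… (length divides ord_343(271)).
4 cycles of lengths [294, 42, 6, 1].
4 cycles on 343: each ℓ→(−1)^(ℓ−1), product (−1)^339 = -1.
Via Zolotarev, sign(π_{271}) = (271|343) = -1.

-1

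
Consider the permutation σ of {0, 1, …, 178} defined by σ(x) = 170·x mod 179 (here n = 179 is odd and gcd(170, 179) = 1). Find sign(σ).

Trace 153: π^k(153) = [153, 55, 42, 159, 1, 170, 81] for k=0..6.
Decompose π into cycles: lengths [178, 1] (2 cycles, including the fixed point 0).
179 − 2 = 177 transpositions; sign(π) = (−1)^177 = -1.
Check: (170/179) = -1 by Zolotarev.

-1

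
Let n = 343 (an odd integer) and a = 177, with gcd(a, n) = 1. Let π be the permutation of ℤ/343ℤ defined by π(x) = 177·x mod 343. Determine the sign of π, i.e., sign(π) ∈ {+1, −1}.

+1

Orbit of 246 under x↦177x: [246, 324, 67, 197, 226, 214, 148]… (length divides ord_343(177)).
Decompose π into cycles: lengths [21, 21, 21, 21, 21, 21, 21, 21, 21, 21, 21, 21, 21, 21, 3, 3, 3, 3, 3, 3, 3, 3, 3, 3, 3, 3, 3, 3, 3, 3, 1] (31 cycles, including the fixed point 0).
Σ(ℓ_i−1) = 343−31 = 312; sign = (−1)^312 = +1.
(177|343)_J = +1 (Zolotarev's lemma cross-check).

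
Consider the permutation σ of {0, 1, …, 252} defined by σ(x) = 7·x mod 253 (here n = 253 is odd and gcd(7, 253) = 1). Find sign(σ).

Trace 81: π^k(81) = [81, 61, 174, 206, 177, 227, 71] for k=0..6.
Cycle lengths of π_7 on ℤ/253ℤ: [110, 110, 22, 10, 1]; 5 cycles in total.
253 − 5 = 248 transpositions; sign(π) = (−1)^248 = +1.
(7|253)_J = +1 (Zolotarev's lemma cross-check).

+1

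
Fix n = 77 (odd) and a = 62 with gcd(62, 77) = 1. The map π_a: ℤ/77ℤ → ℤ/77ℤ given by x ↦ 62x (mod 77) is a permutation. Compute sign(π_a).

Trace 13: π^k(13) = [13, 36, 76, 15, 6, 64, 41] for k=0..6.
The orbit structure of x ↦ 62x mod 77: 11 orbits of sizes [10, 10, 10, 10, 10, 10, 10, 2, 2, 2, 1].
Σ(ℓ_i−1) = 77−11 = 66; sign = (−1)^66 = +1.
Via Zolotarev, sign(π_{62}) = (62|77) = +1.

+1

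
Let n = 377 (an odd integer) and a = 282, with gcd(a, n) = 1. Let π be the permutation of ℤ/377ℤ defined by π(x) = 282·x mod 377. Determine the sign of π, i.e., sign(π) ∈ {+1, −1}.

Trace 360: π^k(360) = [360, 107, 14, 178, 55, 53, 243] for k=0..6.
The orbit structure of x ↦ 282x mod 377: 10 orbits of sizes [84, 84, 84, 84, 28, 3, 3, 3, 3, 1].
377 − 10 = 367 transpositions; sign(π) = (−1)^367 = -1.

-1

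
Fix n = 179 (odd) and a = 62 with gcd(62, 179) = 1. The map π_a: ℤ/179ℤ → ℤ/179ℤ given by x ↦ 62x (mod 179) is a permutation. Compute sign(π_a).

Start at x=122: 122 → 46 → 167 → 151 → 54 → 126 → 115 → … (one orbit).
Cycle type of π: 178 + 1; total 2 cycles.
With 2 cycles on 179 points, sign = (−1)^{179−2} = -1.
(62|179)_J = -1 (Zolotarev's lemma cross-check).

-1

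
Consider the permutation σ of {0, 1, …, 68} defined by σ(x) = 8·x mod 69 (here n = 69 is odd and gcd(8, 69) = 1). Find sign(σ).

-1

Start at x=4: 4 → 32 → 49 → 47 → 31 → 41 → 52 → … (one orbit).
6 cycles of lengths [22, 22, 11, 11, 2, 1].
With 6 cycles on 69 points, sign = (−1)^{69−6} = -1.
The Jacobi symbol (8|69) = -1 (Zolotarev) agrees.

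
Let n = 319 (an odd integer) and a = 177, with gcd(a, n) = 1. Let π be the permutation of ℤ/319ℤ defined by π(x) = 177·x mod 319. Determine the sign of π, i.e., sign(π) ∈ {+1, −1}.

-1

Orbit of 265 under x↦177x: [265, 12, 210, 166, 34, 276, 45]… (length divides ord_319(177)).
Decompose π into cycles: lengths [28, 28, 28, 28, 28, 28, 28, 28, 28, 28, 28, 1, 1, 1, 1, 1, 1, 1, 1, 1, 1, 1] (22 cycles, including the fixed point 0).
sign(π) = (−1)^{n − #cycles} = (−1)^{319−22} = (−1)^297 = -1.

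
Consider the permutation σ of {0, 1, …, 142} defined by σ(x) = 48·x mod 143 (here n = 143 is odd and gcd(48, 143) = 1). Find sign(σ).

Trace 113: π^k(113) = [113, 133, 92, 126, 42, 14, 100] for k=0..6.
Cycle lengths of π_48 on ℤ/143ℤ: [15, 15, 15, 15, 15, 15, 15, 15, 5, 5, 3, 3, 3, 3, 1]; 15 cycles in total.
Σ(ℓ_i−1) = 143−15 = 128; sign = (−1)^128 = +1.
(48|143)_J = +1 (Zolotarev's lemma cross-check).

+1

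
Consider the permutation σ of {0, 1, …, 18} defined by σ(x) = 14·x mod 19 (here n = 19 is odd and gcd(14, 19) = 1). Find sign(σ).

-1

Trace 7: π^k(7) = [7, 3, 4, 18, 5, 13, 11] for k=0..6.
Decompose π into cycles: lengths [18, 1] (2 cycles, including the fixed point 0).
n − c = 19 − 2 = 17; sign = (−1)^17 = -1.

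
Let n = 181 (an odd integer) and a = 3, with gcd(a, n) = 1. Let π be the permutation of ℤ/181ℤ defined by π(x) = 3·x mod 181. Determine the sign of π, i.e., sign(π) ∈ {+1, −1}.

+1

Start at x=177: 177 → 169 → 145 → 73 → 38 → 114 → 161 → … (one orbit).
Cycle lengths of π_3 on ℤ/181ℤ: [45, 45, 45, 45, 1]; 5 cycles in total.
181 − 5 = 176 transpositions; sign(π) = (−1)^176 = +1.
(3|181)_J = +1 (Zolotarev's lemma cross-check).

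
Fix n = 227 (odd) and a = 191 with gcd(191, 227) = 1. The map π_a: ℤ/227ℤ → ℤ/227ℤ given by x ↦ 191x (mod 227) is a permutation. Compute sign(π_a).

-1

Orbit of 148 under x↦191x: [148, 120, 220, 25, 8, 166, 153]… (length divides ord_227(191)).
The orbit structure of x ↦ 191x mod 227: 2 orbits of sizes [226, 1].
2 cycles on 227: each ℓ→(−1)^(ℓ−1), product (−1)^225 = -1.
Via Zolotarev, sign(π_{191}) = (191|227) = -1.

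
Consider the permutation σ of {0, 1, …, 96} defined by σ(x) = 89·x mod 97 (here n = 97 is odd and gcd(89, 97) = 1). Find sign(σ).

+1

Trace 8: π^k(8) = [8, 33, 27, 75, 79, 47, 12] for k=0..6.
Cycle type of π: 16×6 + 1; total 7 cycles.
97 − 7 = 90 transpositions; sign(π) = (−1)^90 = +1.
Via Zolotarev, sign(π_{89}) = (89|97) = +1.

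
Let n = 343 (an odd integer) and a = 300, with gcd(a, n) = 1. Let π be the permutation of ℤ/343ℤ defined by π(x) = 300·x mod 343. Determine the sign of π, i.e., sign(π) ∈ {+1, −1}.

Start at x=272: 272 → 309 → 90 → 246 → 55 → 36 → 167 → … (one orbit).
10 cycles of lengths [98, 98, 98, 14, 14, 14, 2, 2, 2, 1].
n − c = 343 − 10 = 333; sign = (−1)^333 = -1.
The Jacobi symbol (300|343) = -1 (Zolotarev) agrees.

-1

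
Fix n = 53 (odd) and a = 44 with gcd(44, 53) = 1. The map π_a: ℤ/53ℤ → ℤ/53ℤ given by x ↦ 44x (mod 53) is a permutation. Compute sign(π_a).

Orbit of 44 under x↦44x: [44, 28, 13, 42, 46, 10, 16]… (length divides ord_53(44)).
5 cycles of lengths [13, 13, 13, 13, 1].
sign(π) = (−1)^{n − #cycles} = (−1)^{53−5} = (−1)^48 = +1.
Zolotarev: (44|53) = +1, matching the cycle-count sign.

+1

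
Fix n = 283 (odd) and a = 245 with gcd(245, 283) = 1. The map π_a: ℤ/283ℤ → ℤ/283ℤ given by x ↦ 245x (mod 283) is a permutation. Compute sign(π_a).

-1

Trace 141: π^k(141) = [141, 19, 127, 268, 4, 131, 116] for k=0..6.
Cycle type of π: 94×3 + 1; total 4 cycles.
sign(π) = (−1)^{n − #cycles} = (−1)^{283−4} = (−1)^279 = -1.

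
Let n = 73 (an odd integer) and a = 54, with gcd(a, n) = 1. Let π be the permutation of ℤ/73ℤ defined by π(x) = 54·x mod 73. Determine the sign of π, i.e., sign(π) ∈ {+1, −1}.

Start at x=3: 3 → 16 → 61 → 9 → 48 → 37 → 27 → … (one orbit).
3 cycles of lengths [36, 36, 1].
Σ(ℓ_i−1) = 73−3 = 70; sign = (−1)^70 = +1.
The Jacobi symbol (54|73) = +1 (Zolotarev) agrees.

+1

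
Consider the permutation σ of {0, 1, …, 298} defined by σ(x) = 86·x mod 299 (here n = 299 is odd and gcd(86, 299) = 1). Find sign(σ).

+1

Trace 83: π^k(83) = [83, 261, 21, 12, 135, 248, 99] for k=0..6.
11 cycles of lengths [44, 44, 44, 44, 44, 44, 22, 4, 4, 4, 1].
sign(π) = (−1)^{n − #cycles} = (−1)^{299−11} = (−1)^288 = +1.
Check: (86/299) = +1 by Zolotarev.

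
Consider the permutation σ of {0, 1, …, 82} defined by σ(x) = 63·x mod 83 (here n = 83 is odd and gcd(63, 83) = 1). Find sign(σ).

+1

Start at x=16: 16 → 12 → 9 → 69 → 31 → 44 → 33 → … (one orbit).
Decompose π into cycles: lengths [41, 41, 1] (3 cycles, including the fixed point 0).
3 cycles on 83: each ℓ→(−1)^(ℓ−1), product (−1)^80 = +1.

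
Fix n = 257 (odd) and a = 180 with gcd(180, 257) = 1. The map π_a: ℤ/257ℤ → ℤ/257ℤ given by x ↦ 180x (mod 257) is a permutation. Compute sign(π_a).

Trace 136: π^k(136) = [136, 65, 135, 142, 117, 243, 50] for k=0..6.
The orbit structure of x ↦ 180x mod 257: 2 orbits of sizes [256, 1].
257 − 2 = 255 transpositions; sign(π) = (−1)^255 = -1.

-1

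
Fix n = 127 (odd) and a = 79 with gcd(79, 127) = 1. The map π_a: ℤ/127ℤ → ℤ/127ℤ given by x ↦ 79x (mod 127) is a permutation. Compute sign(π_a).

+1

Orbit of 37 under x↦79x: [37, 2, 31, 36, 50, 13, 11]… (length divides ord_127(79)).
Cycle lengths of π_79 on ℤ/127ℤ: [63, 63, 1]; 3 cycles in total.
3 cycles on 127: each ℓ→(−1)^(ℓ−1), product (−1)^124 = +1.
The Jacobi symbol (79|127) = +1 (Zolotarev) agrees.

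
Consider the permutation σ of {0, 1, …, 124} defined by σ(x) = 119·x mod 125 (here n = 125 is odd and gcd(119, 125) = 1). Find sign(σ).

+1

Orbit of 36 under x↦119x: [36, 34, 46, 99, 31, 64, 116]… (length divides ord_125(119)).
The orbit structure of x ↦ 119x mod 125: 7 orbits of sizes [50, 50, 10, 10, 2, 2, 1].
sign(π) = (−1)^{n − #cycles} = (−1)^{125−7} = (−1)^118 = +1.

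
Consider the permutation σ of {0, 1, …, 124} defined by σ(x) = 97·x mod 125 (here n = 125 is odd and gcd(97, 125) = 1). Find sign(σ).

Orbit of 43 under x↦97x: [43, 46, 87, 64, 83, 51, 72]… (length divides ord_125(97)).
π_97 has 4 disjoint cycles with lengths [100, 20, 4, 1] on {0,…,124}.
n − c = 125 − 4 = 121; sign = (−1)^121 = -1.
Check: (97/125) = -1 by Zolotarev.

-1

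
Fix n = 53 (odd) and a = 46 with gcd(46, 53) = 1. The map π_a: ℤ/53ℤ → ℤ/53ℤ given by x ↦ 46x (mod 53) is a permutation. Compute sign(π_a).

+1

Start at x=13: 13 → 15 → 1 → 46 → 49 → 28 → 16 → … (one orbit).
The orbit structure of x ↦ 46x mod 53: 5 orbits of sizes [13, 13, 13, 13, 1].
Σ(ℓ_i−1) = 53−5 = 48; sign = (−1)^48 = +1.
The Jacobi symbol (46|53) = +1 (Zolotarev) agrees.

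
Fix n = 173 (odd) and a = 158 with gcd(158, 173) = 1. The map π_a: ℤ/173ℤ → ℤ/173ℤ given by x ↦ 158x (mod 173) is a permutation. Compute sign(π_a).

+1

Trace 139: π^k(139) = [139, 164, 135, 51, 100, 57, 10] for k=0..6.
Cycle lengths of π_158 on ℤ/173ℤ: [43, 43, 43, 43, 1]; 5 cycles in total.
Σ(ℓ_i−1) = 173−5 = 168; sign = (−1)^168 = +1.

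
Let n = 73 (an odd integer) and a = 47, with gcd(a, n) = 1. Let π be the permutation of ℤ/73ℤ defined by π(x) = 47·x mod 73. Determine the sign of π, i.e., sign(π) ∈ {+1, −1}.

Trace 14: π^k(14) = [14, 1, 47, 19, 17, 69, 31] for k=0..6.
2 cycles of lengths [72, 1].
With 2 cycles on 73 points, sign = (−1)^{73−2} = -1.

-1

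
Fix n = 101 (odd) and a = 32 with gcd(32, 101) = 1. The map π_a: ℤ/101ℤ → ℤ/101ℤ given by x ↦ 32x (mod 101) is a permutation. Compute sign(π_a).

-1

Start at x=62: 62 → 65 → 60 → 1 → 32 → 14 → 44 → … (one orbit).
Cycle lengths of π_32 on ℤ/101ℤ: [20, 20, 20, 20, 20, 1]; 6 cycles in total.
6 cycles on 101: each ℓ→(−1)^(ℓ−1), product (−1)^95 = -1.
Check: (32/101) = -1 by Zolotarev.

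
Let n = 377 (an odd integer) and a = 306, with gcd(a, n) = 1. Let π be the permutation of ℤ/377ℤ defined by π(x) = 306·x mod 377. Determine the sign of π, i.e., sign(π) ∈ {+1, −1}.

Start at x=204: 204 → 219 → 285 → 123 → 315 → 255 → 368 → … (one orbit).
Decompose π into cycles: lengths [84, 84, 84, 84, 12, 7, 7, 7, 7, 1] (10 cycles, including the fixed point 0).
377 − 10 = 367 transpositions; sign(π) = (−1)^367 = -1.

-1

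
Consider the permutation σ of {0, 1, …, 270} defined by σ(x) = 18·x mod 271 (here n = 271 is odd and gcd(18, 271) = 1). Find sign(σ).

Start at x=81: 81 → 103 → 228 → 39 → 160 → 170 → 79 → … (one orbit).
The orbit structure of x ↦ 18x mod 271: 3 orbits of sizes [135, 135, 1].
With 3 cycles on 271 points, sign = (−1)^{271−3} = +1.
(18|271)_J = +1 (Zolotarev's lemma cross-check).

+1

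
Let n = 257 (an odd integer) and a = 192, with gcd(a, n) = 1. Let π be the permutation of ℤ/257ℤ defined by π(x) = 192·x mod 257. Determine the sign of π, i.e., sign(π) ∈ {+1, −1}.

-1

Trace 127: π^k(127) = [127, 226, 216, 95, 250, 198, 237] for k=0..6.
Cycle lengths of π_192 on ℤ/257ℤ: [256, 1]; 2 cycles in total.
Σ(ℓ_i−1) = 257−2 = 255; sign = (−1)^255 = -1.
(192|257)_J = -1 (Zolotarev's lemma cross-check).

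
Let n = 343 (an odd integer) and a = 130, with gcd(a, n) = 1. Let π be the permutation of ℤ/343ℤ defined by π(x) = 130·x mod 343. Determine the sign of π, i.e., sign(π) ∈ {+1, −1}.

+1

Trace 8: π^k(8) = [8, 11, 58, 337, 249, 128, 176] for k=0..6.
Cycle type of π: 147×2 + 21×2 + 3×2 + 1; total 7 cycles.
n − c = 343 − 7 = 336; sign = (−1)^336 = +1.
Zolotarev: (130|343) = +1, matching the cycle-count sign.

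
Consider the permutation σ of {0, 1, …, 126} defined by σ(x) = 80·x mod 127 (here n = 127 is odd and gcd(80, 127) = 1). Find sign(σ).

-1

Orbit of 100 under x↦80x: [100, 126, 47, 77, 64, 40, 25]… (length divides ord_127(80)).
Decompose π into cycles: lengths [42, 42, 42, 1] (4 cycles, including the fixed point 0).
n − c = 127 − 4 = 123; sign = (−1)^123 = -1.
Zolotarev: (80|127) = -1, matching the cycle-count sign.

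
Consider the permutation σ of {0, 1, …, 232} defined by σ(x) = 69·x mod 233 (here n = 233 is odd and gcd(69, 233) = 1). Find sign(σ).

-1

Trace 182: π^k(182) = [182, 209, 208, 139, 38, 59, 110] for k=0..6.
Cycle type of π: 232 + 1; total 2 cycles.
n − c = 233 − 2 = 231; sign = (−1)^231 = -1.
Zolotarev: (69|233) = -1, matching the cycle-count sign.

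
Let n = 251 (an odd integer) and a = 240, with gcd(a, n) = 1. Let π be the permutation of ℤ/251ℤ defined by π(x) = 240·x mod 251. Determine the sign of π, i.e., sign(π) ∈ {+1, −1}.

Orbit of 197 under x↦240x: [197, 92, 243, 88, 36, 106, 89]… (length divides ord_251(240)).
π_240 has 3 disjoint cycles with lengths [125, 125, 1] on {0,…,250}.
With 3 cycles on 251 points, sign = (−1)^{251−3} = +1.

+1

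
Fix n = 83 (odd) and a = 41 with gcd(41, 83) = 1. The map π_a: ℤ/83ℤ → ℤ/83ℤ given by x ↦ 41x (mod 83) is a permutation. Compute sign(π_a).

+1

Start at x=38: 38 → 64 → 51 → 16 → 75 → 4 → 81 → … (one orbit).
Cycle lengths of π_41 on ℤ/83ℤ: [41, 41, 1]; 3 cycles in total.
3 cycles on 83: each ℓ→(−1)^(ℓ−1), product (−1)^80 = +1.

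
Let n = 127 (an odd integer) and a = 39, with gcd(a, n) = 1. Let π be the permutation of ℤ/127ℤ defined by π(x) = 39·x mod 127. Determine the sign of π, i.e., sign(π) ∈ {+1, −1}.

-1

Orbit of 72 under x↦39x: [72, 14, 38, 85, 13, 126, 88]… (length divides ord_127(39)).
2 cycles of lengths [126, 1].
2 cycles on 127: each ℓ→(−1)^(ℓ−1), product (−1)^125 = -1.
Via Zolotarev, sign(π_{39}) = (39|127) = -1.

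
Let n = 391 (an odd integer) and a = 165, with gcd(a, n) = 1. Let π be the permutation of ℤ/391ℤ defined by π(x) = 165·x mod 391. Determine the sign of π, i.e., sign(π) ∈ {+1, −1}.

-1

Trace 386: π^k(386) = [386, 348, 334, 370, 54, 308, 381] for k=0..6.
6 cycles of lengths [176, 176, 16, 11, 11, 1].
sign(π) = (−1)^{n − #cycles} = (−1)^{391−6} = (−1)^385 = -1.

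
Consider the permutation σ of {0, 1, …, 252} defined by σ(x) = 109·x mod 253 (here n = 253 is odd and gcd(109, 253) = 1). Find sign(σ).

+1

Start at x=210: 210 → 120 → 177 → 65 → 1 → 109 → 243 → … (one orbit).
π_109 has 17 disjoint cycles with lengths [22, 22, 22, 22, 22, 22, 22, 22, 22, 22, 22, 2, 2, 2, 2, 2, 1] on {0,…,252}.
n − c = 253 − 17 = 236; sign = (−1)^236 = +1.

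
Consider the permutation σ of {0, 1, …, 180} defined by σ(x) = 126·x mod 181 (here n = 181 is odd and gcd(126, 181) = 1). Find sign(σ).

+1

Orbit of 80 under x↦126x: [80, 125, 3, 16, 25, 73, 148]… (length divides ord_181(126)).
Cycle type of π: 45×4 + 1; total 5 cycles.
n − c = 181 − 5 = 176; sign = (−1)^176 = +1.
The Jacobi symbol (126|181) = +1 (Zolotarev) agrees.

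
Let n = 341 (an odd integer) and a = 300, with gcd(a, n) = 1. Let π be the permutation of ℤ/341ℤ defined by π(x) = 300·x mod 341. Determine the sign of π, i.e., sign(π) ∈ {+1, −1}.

-1

Trace 59: π^k(59) = [59, 309, 289, 86, 225, 323, 56] for k=0..6.
Cycle type of π: 30×11 + 5×2 + 1; total 14 cycles.
341 − 14 = 327 transpositions; sign(π) = (−1)^327 = -1.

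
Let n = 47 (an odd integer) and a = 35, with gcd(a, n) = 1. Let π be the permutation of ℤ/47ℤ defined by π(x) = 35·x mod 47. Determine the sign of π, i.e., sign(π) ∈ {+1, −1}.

-1

Start at x=17: 17 → 31 → 4 → 46 → 12 → 44 → 36 → … (one orbit).
Cycle lengths of π_35 on ℤ/47ℤ: [46, 1]; 2 cycles in total.
47 − 2 = 45 transpositions; sign(π) = (−1)^45 = -1.
Check: (35/47) = -1 by Zolotarev.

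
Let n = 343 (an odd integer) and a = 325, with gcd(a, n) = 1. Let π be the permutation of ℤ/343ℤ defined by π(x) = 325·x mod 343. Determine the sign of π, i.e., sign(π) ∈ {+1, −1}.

Orbit of 324 under x↦325x: [324, 342, 18, 19, 1, 325]… (length divides ord_343(325)).
π_325 has 58 disjoint cycles with lengths [6, 6, 6, 6, 6, 6, 6, 6, 6, 6, 6, 6, 6, 6, 6, 6, 6, 6, 6, 6, 6, 6, 6, 6, 6, 6, 6, 6, 6, 6, 6, 6, 6, 6, 6, 6, 6, 6, 6, 6, 6, 6, 6, 6, 6, 6, 6, 6, 6, 6, 6, 6, 6, 6, 6, 6, 6, 1] on {0,…,342}.
Σ(ℓ_i−1) = 343−58 = 285; sign = (−1)^285 = -1.

-1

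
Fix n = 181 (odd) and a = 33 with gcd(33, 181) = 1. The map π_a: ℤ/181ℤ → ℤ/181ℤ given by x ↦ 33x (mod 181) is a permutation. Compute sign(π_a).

Orbit of 87 under x↦33x: [87, 156, 80, 106, 59, 137, 177]… (length divides ord_181(33)).
3 cycles of lengths [90, 90, 1].
n − c = 181 − 3 = 178; sign = (−1)^178 = +1.
Check: (33/181) = +1 by Zolotarev.

+1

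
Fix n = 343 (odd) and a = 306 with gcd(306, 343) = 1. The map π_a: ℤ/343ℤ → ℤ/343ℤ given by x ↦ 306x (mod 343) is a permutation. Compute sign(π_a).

-1

Start at x=52: 52 → 134 → 187 → 284 → 125 → 177 → 311 → … (one orbit).
4 cycles of lengths [294, 42, 6, 1].
4 cycles on 343: each ℓ→(−1)^(ℓ−1), product (−1)^339 = -1.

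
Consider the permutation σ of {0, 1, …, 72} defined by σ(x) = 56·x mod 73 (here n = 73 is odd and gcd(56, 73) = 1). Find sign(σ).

-1

Orbit of 3 under x↦56x: [3, 22, 64, 7, 27, 52, 65]… (length divides ord_73(56)).
Cycle type of π: 24×3 + 1; total 4 cycles.
Σ(ℓ_i−1) = 73−4 = 69; sign = (−1)^69 = -1.
The Jacobi symbol (56|73) = -1 (Zolotarev) agrees.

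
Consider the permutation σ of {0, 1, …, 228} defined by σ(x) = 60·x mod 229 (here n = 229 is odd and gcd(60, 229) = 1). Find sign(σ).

Orbit of 17 under x↦60x: [17, 104, 57, 214, 16, 44, 121]… (length divides ord_229(60)).
Cycle type of π: 19×12 + 1; total 13 cycles.
With 13 cycles on 229 points, sign = (−1)^{229−13} = +1.
Check: (60/229) = +1 by Zolotarev.

+1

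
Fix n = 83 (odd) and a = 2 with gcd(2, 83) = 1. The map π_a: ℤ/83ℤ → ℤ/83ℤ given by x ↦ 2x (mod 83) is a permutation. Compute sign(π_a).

-1

Trace 41: π^k(41) = [41, 82, 81, 79, 75, 67, 51] for k=0..6.
2 cycles of lengths [82, 1].
Σ(ℓ_i−1) = 83−2 = 81; sign = (−1)^81 = -1.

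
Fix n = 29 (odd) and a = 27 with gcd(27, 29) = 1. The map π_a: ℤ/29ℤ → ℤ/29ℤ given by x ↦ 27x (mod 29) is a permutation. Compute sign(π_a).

Orbit of 15 under x↦27x: [15, 28, 2, 25, 8, 13, 3]… (length divides ord_29(27)).
Cycle type of π: 28 + 1; total 2 cycles.
2 cycles on 29: each ℓ→(−1)^(ℓ−1), product (−1)^27 = -1.

-1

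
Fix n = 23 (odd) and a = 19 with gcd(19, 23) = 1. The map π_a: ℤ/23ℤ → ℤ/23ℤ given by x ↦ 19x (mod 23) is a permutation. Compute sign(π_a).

-1

Orbit of 4 under x↦19x: [4, 7, 18, 20, 12, 21, 8]… (length divides ord_23(19)).
π_19 has 2 disjoint cycles with lengths [22, 1] on {0,…,22}.
sign(π) = (−1)^{n − #cycles} = (−1)^{23−2} = (−1)^21 = -1.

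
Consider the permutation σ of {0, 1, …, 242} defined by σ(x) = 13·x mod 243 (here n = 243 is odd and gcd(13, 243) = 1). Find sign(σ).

+1

Start at x=229: 229 → 61 → 64 → 103 → 124 → 154 → 58 → … (one orbit).
Cycle type of π: 81×2 + 27×2 + 9×2 + 3×2 + 1×3; total 11 cycles.
11 cycles on 243: each ℓ→(−1)^(ℓ−1), product (−1)^232 = +1.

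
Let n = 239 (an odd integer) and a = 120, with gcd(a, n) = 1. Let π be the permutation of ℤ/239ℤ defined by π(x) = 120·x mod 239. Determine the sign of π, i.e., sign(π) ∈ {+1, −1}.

Orbit of 213 under x↦120x: [213, 226, 113, 176, 88, 44, 22]… (length divides ord_239(120)).
3 cycles of lengths [119, 119, 1].
sign(π) = (−1)^{n − #cycles} = (−1)^{239−3} = (−1)^236 = +1.

+1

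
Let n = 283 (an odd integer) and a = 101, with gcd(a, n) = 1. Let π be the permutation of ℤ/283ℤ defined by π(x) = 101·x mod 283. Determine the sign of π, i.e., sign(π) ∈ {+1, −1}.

Start at x=137: 137 → 253 → 83 → 176 → 230 → 24 → 160 → … (one orbit).
Decompose π into cycles: lengths [141, 141, 1] (3 cycles, including the fixed point 0).
With 3 cycles on 283 points, sign = (−1)^{283−3} = +1.
Zolotarev: (101|283) = +1, matching the cycle-count sign.

+1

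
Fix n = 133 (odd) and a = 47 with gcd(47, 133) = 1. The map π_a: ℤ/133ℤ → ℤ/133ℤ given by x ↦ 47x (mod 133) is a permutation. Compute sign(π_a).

Orbit of 44 under x↦47x: [44, 73, 106, 61, 74, 20, 9]… (length divides ord_133(47)).
The orbit structure of x ↦ 47x mod 133: 10 orbits of sizes [18, 18, 18, 18, 18, 18, 9, 9, 6, 1].
n − c = 133 − 10 = 123; sign = (−1)^123 = -1.

-1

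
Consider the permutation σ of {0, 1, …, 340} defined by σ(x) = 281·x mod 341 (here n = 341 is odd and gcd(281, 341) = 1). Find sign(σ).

Trace 233: π^k(233) = [233, 1, 281, 190, 194, 295, 32] for k=0..6.
Cycle type of π: 10×31 + 5×6 + 1; total 38 cycles.
With 38 cycles on 341 points, sign = (−1)^{341−38} = -1.

-1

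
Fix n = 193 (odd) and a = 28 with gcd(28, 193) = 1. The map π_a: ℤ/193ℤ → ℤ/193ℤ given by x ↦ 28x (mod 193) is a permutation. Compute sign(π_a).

+1

Start at x=192: 192 → 165 → 181 → 50 → 49 → 21 → 9 → … (one orbit).
5 cycles of lengths [48, 48, 48, 48, 1].
sign(π) = (−1)^{n − #cycles} = (−1)^{193−5} = (−1)^188 = +1.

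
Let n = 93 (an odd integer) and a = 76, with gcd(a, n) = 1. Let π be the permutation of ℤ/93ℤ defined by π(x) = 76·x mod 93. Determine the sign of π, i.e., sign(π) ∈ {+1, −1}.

+1

Orbit of 4 under x↦76x: [4, 25, 40, 64, 28, 82, 1]… (length divides ord_93(76)).
Decompose π into cycles: lengths [15, 15, 15, 15, 15, 15, 1, 1, 1] (9 cycles, including the fixed point 0).
sign(π) = (−1)^{n − #cycles} = (−1)^{93−9} = (−1)^84 = +1.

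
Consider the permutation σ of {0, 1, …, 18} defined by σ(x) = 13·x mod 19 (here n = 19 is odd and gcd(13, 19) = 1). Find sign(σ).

-1

Start at x=4: 4 → 14 → 11 → 10 → 16 → 18 → 6 → … (one orbit).
Cycle type of π: 18 + 1; total 2 cycles.
19 − 2 = 17 transpositions; sign(π) = (−1)^17 = -1.
Via Zolotarev, sign(π_{13}) = (13|19) = -1.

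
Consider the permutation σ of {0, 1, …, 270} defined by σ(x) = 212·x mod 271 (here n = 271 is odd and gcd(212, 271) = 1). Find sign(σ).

+1

Start at x=114: 114 → 49 → 90 → 110 → 14 → 258 → 225 → … (one orbit).
3 cycles of lengths [135, 135, 1].
n − c = 271 − 3 = 268; sign = (−1)^268 = +1.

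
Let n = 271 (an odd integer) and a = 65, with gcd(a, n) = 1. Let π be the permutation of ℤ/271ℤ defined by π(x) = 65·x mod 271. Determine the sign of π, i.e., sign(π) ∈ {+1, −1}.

-1

Start at x=169: 169 → 145 → 211 → 165 → 156 → 113 → 28 → … (one orbit).
Cycle lengths of π_65 on ℤ/271ℤ: [54, 54, 54, 54, 54, 1]; 6 cycles in total.
With 6 cycles on 271 points, sign = (−1)^{271−6} = -1.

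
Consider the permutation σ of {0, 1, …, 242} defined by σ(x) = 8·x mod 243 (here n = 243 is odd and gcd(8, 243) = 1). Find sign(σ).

-1

Orbit of 19 under x↦8x: [19, 152, 1, 8, 64, 26, 208]… (length divides ord_243(8)).
π_8 has 14 disjoint cycles with lengths [54, 54, 54, 18, 18, 18, 6, 6, 6, 2, 2, 2, 2, 1] on {0,…,242}.
sign(π) = (−1)^{n − #cycles} = (−1)^{243−14} = (−1)^229 = -1.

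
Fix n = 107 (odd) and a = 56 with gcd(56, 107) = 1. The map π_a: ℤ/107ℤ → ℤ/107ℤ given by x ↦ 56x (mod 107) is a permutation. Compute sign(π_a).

Trace 35: π^k(35) = [35, 34, 85, 52, 23, 4, 10] for k=0..6.
Decompose π into cycles: lengths [53, 53, 1] (3 cycles, including the fixed point 0).
3 cycles on 107: each ℓ→(−1)^(ℓ−1), product (−1)^104 = +1.
Zolotarev: (56|107) = +1, matching the cycle-count sign.

+1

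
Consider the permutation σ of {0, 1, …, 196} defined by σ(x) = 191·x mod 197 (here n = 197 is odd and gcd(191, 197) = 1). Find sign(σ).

Trace 1: π^k(1) = [1, 191, 36, 178, 114, 104, 164] for k=0..6.
29 cycles of lengths [7, 7, 7, 7, 7, 7, 7, 7, 7, 7, 7, 7, 7, 7, 7, 7, 7, 7, 7, 7, 7, 7, 7, 7, 7, 7, 7, 7, 1].
197 − 29 = 168 transpositions; sign(π) = (−1)^168 = +1.
Via Zolotarev, sign(π_{191}) = (191|197) = +1.

+1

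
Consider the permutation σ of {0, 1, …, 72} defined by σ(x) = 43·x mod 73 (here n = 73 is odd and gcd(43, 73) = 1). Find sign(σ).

Start at x=65: 65 → 21 → 27 → 66 → 64 → 51 → 3 → … (one orbit).
π_43 has 4 disjoint cycles with lengths [24, 24, 24, 1] on {0,…,72}.
73 − 4 = 69 transpositions; sign(π) = (−1)^69 = -1.
Zolotarev: (43|73) = -1, matching the cycle-count sign.

-1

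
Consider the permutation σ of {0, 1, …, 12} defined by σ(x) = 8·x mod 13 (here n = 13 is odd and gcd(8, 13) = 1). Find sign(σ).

Start at x=5: 5 → 1 → 8 → 12 → 5 (one orbit).
4 cycles of lengths [4, 4, 4, 1].
Σ(ℓ_i−1) = 13−4 = 9; sign = (−1)^9 = -1.
Check: (8/13) = -1 by Zolotarev.

-1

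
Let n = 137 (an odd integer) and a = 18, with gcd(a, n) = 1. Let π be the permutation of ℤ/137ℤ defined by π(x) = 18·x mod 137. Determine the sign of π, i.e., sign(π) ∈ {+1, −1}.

Start at x=103: 103 → 73 → 81 → 88 → 77 → 16 → 14 → … (one orbit).
π_18 has 5 disjoint cycles with lengths [34, 34, 34, 34, 1] on {0,…,136}.
sign(π) = (−1)^{n − #cycles} = (−1)^{137−5} = (−1)^132 = +1.

+1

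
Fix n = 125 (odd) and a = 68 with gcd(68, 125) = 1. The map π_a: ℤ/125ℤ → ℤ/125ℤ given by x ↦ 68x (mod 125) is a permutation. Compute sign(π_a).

-1

Trace 57: π^k(57) = [57, 1, 68, 124] for k=0..3.
32 cycles of lengths [4, 4, 4, 4, 4, 4, 4, 4, 4, 4, 4, 4, 4, 4, 4, 4, 4, 4, 4, 4, 4, 4, 4, 4, 4, 4, 4, 4, 4, 4, 4, 1].
With 32 cycles on 125 points, sign = (−1)^{125−32} = -1.
Check: (68/125) = -1 by Zolotarev.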